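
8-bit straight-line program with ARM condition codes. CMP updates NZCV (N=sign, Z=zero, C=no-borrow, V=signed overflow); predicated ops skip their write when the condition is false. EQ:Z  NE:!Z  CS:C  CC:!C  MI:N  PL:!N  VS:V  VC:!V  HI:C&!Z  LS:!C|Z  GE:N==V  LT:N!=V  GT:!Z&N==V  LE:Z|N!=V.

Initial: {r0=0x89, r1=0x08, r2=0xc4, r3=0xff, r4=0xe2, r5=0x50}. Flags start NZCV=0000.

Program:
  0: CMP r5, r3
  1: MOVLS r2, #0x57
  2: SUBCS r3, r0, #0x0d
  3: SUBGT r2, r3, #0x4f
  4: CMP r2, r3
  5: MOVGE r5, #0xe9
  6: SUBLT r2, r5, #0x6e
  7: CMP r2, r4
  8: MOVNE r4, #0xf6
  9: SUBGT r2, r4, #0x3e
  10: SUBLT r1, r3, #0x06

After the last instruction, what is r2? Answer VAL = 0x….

VAL = 0xe2

[0] flags=0000 → (cmp)
[1] flags=0000 LS?T → r2=0x57
[2] flags=0000 CS?F → skip
[3] flags=0000 GT?T → r2=0xb0
[4] flags=1000 → (cmp)
[5] flags=1000 GE?F → skip
[6] flags=1000 LT?T → r2=0xe2
[7] flags=0110 → (cmp)
[8] flags=0110 NE?F → skip
[9] flags=0110 GT?F → skip
[10] flags=0110 LT?F → skip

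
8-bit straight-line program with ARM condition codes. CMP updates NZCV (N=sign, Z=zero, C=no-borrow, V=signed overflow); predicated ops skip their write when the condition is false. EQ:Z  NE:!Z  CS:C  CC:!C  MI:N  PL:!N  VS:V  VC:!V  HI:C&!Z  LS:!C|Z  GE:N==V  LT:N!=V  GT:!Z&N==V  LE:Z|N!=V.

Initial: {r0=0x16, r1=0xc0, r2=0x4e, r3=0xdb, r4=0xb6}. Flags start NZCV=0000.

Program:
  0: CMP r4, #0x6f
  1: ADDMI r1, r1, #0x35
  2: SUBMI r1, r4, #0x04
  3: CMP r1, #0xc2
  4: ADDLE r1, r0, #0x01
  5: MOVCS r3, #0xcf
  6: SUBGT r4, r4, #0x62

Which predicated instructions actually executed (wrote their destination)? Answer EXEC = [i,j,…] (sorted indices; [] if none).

[0] flags=0011 → (cmp)
[1] flags=0011 MI?F → skip
[2] flags=0011 MI?F → skip
[3] flags=1000 → (cmp)
[4] flags=1000 LE?T → r1=0x17
[5] flags=1000 CS?F → skip
[6] flags=1000 GT?F → skip

EXEC = [4]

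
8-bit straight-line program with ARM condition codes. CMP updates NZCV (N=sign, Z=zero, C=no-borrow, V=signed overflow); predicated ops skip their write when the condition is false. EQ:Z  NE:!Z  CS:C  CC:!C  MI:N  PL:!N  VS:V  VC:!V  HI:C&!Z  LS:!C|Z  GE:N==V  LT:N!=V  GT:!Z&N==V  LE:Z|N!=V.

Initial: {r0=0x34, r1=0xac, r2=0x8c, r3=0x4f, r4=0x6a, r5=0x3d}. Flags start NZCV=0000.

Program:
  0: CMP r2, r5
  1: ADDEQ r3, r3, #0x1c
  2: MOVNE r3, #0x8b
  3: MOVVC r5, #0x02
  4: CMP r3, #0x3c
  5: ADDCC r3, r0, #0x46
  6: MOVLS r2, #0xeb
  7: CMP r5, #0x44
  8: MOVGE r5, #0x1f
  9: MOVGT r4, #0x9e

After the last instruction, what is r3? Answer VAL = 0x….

0: ✓ CMP  NZCV=0011
1: · ADDEQ
2: ✓ MOVNE  r3←0x8b
3: · MOVVC
4: ✓ CMP  NZCV=0011
5: · ADDCC
6: · MOVLS
7: ✓ CMP  NZCV=1000
8: · MOVGE
9: · MOVGT

VAL = 0x8b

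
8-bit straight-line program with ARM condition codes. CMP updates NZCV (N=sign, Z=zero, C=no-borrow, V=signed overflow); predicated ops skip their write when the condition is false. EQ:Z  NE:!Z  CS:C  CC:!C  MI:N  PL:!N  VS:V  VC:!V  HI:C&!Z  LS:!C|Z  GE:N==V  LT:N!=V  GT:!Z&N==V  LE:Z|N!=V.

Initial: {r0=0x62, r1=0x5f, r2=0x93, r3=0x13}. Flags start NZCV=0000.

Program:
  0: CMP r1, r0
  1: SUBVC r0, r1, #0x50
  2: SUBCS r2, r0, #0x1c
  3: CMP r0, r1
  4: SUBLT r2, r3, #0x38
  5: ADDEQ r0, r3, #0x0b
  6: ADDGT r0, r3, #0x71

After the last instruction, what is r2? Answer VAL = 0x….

VAL = 0xdb

[0] flags=1000 → (cmp)
[1] flags=1000 VC?T → r0=0x0f
[2] flags=1000 CS?F → skip
[3] flags=1000 → (cmp)
[4] flags=1000 LT?T → r2=0xdb
[5] flags=1000 EQ?F → skip
[6] flags=1000 GT?F → skip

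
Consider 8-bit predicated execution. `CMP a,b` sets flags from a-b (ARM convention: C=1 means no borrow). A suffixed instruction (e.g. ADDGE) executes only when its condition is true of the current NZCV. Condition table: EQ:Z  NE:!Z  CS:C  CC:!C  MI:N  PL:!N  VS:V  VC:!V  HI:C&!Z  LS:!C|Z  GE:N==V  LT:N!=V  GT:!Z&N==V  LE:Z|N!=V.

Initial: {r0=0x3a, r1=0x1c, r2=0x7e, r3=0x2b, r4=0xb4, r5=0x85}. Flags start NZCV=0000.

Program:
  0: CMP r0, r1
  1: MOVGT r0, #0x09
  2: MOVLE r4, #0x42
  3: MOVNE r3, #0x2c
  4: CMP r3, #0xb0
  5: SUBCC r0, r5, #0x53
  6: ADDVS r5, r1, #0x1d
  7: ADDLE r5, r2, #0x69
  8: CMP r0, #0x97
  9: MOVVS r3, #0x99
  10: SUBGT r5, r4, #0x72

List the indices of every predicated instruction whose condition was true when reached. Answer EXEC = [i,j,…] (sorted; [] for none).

0: ✓ CMP  NZCV=0010
1: ✓ MOVGT  r0←0x09
2: · MOVLE
3: ✓ MOVNE  r3←0x2c
4: ✓ CMP  NZCV=0000
5: ✓ SUBCC  r0←0x32
6: · ADDVS
7: · ADDLE
8: ✓ CMP  NZCV=1001
9: ✓ MOVVS  r3←0x99
10: ✓ SUBGT  r5←0x42

EXEC = [1,3,5,9,10]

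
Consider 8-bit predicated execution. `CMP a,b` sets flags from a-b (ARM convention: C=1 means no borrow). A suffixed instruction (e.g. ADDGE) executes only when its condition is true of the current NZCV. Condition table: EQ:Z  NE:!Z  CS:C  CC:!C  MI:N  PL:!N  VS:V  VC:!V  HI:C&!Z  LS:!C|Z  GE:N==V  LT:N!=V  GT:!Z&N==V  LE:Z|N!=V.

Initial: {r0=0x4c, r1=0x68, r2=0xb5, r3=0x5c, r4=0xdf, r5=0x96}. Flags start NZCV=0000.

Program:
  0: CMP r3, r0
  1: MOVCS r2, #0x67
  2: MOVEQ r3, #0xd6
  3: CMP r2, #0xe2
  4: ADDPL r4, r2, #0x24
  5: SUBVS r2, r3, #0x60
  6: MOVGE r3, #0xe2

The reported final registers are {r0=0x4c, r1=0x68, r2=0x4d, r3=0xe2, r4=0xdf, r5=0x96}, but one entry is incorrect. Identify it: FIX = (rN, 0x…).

FIX = (r2, 0xfc)

0: ✓ CMP  NZCV=0010
1: ✓ MOVCS  r2←0x67
2: · MOVEQ
3: ✓ CMP  NZCV=1001
4: · ADDPL
5: ✓ SUBVS  r2←0xfc
6: ✓ MOVGE  r3←0xe2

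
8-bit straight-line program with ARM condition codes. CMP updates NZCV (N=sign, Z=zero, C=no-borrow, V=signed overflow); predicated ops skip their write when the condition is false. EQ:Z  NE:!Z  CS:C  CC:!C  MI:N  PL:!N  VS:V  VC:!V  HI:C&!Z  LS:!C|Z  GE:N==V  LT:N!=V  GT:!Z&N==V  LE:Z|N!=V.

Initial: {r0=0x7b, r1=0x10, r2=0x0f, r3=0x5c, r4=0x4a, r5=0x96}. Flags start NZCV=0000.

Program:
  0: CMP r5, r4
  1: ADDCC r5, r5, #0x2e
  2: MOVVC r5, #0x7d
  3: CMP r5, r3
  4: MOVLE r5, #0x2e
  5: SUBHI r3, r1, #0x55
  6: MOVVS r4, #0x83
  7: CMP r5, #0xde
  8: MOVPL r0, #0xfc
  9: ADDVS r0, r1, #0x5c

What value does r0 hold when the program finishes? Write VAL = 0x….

[0] flags=0011 → (cmp)
[1] flags=0011 CC?F → skip
[2] flags=0011 VC?F → skip
[3] flags=0011 → (cmp)
[4] flags=0011 LE?T → r5=0x2e
[5] flags=0011 HI?T → r3=0xbb
[6] flags=0011 VS?T → r4=0x83
[7] flags=0000 → (cmp)
[8] flags=0000 PL?T → r0=0xfc
[9] flags=0000 VS?F → skip

VAL = 0xfc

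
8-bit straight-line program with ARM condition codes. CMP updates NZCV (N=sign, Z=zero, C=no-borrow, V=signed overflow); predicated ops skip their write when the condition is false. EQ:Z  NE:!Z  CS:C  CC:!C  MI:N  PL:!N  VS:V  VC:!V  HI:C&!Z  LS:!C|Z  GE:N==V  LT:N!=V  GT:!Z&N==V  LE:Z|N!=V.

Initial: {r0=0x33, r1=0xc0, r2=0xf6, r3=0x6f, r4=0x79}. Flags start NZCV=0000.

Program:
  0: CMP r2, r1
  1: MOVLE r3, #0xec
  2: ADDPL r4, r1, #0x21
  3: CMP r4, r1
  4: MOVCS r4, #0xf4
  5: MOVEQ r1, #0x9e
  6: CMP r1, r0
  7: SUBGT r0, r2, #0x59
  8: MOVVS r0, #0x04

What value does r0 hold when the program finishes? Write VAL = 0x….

VAL = 0x33

[0] flags=0010 → (cmp)
[1] flags=0010 LE?F → skip
[2] flags=0010 PL?T → r4=0xe1
[3] flags=0010 → (cmp)
[4] flags=0010 CS?T → r4=0xf4
[5] flags=0010 EQ?F → skip
[6] flags=1010 → (cmp)
[7] flags=1010 GT?F → skip
[8] flags=1010 VS?F → skip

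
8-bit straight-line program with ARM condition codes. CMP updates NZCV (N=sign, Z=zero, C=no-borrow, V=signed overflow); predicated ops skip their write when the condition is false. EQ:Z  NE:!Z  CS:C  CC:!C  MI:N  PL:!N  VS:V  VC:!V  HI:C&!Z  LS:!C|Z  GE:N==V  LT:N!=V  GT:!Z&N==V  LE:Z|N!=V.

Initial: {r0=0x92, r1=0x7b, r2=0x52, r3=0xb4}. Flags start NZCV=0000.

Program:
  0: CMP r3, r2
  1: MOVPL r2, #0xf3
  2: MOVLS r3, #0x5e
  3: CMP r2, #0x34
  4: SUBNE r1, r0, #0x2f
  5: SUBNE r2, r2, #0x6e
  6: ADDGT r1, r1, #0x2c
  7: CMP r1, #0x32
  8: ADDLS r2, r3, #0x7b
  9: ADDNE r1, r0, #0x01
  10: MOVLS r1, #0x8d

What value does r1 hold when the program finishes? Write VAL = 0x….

VAL = 0x93

0: ✓ CMP  NZCV=0011
1: ✓ MOVPL  r2←0xf3
2: · MOVLS
3: ✓ CMP  NZCV=1010
4: ✓ SUBNE  r1←0x63
5: ✓ SUBNE  r2←0x85
6: · ADDGT
7: ✓ CMP  NZCV=0010
8: · ADDLS
9: ✓ ADDNE  r1←0x93
10: · MOVLS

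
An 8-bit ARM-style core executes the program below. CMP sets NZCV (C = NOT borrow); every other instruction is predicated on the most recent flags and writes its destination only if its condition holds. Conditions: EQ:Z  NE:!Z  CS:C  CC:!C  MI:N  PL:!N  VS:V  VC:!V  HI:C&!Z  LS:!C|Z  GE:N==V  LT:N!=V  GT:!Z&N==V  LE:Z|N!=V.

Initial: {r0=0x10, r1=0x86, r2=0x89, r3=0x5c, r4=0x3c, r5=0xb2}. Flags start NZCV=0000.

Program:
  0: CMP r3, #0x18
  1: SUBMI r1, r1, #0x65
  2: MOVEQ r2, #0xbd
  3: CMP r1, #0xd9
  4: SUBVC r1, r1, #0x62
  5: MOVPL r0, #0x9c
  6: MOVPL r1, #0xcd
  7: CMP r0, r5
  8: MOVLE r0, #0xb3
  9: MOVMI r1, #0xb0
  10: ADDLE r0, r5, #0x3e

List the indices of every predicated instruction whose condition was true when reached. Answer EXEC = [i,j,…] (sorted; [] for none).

[0] flags=0010 → (cmp)
[1] flags=0010 MI?F → skip
[2] flags=0010 EQ?F → skip
[3] flags=1000 → (cmp)
[4] flags=1000 VC?T → r1=0x24
[5] flags=1000 PL?F → skip
[6] flags=1000 PL?F → skip
[7] flags=0000 → (cmp)
[8] flags=0000 LE?F → skip
[9] flags=0000 MI?F → skip
[10] flags=0000 LE?F → skip

EXEC = [4]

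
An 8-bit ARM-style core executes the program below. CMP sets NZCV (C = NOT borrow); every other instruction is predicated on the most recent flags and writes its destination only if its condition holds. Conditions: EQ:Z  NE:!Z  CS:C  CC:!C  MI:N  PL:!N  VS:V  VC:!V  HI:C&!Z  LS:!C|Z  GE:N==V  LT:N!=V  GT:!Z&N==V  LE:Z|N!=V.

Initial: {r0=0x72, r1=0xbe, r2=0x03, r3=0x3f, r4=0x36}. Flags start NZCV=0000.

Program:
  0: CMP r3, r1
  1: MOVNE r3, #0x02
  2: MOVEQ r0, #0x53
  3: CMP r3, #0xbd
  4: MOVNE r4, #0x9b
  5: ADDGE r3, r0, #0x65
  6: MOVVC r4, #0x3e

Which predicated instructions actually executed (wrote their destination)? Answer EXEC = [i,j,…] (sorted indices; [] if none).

0: ✓ CMP  NZCV=1001
1: ✓ MOVNE  r3←0x02
2: · MOVEQ
3: ✓ CMP  NZCV=0000
4: ✓ MOVNE  r4←0x9b
5: ✓ ADDGE  r3←0xd7
6: ✓ MOVVC  r4←0x3e

EXEC = [1,4,5,6]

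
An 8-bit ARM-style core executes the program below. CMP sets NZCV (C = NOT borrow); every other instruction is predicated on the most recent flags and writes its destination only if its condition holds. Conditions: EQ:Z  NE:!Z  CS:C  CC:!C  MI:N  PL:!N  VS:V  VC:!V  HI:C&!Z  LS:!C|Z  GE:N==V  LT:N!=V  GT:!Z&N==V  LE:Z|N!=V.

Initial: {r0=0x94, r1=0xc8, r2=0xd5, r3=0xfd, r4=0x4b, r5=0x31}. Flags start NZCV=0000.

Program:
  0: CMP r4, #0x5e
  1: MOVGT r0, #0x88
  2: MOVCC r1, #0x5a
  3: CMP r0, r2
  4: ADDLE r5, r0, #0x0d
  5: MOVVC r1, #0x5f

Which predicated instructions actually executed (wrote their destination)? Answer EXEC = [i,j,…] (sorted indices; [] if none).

EXEC = [2,4,5]

0: ✓ CMP  NZCV=1000
1: · MOVGT
2: ✓ MOVCC  r1←0x5a
3: ✓ CMP  NZCV=1000
4: ✓ ADDLE  r5←0xa1
5: ✓ MOVVC  r1←0x5f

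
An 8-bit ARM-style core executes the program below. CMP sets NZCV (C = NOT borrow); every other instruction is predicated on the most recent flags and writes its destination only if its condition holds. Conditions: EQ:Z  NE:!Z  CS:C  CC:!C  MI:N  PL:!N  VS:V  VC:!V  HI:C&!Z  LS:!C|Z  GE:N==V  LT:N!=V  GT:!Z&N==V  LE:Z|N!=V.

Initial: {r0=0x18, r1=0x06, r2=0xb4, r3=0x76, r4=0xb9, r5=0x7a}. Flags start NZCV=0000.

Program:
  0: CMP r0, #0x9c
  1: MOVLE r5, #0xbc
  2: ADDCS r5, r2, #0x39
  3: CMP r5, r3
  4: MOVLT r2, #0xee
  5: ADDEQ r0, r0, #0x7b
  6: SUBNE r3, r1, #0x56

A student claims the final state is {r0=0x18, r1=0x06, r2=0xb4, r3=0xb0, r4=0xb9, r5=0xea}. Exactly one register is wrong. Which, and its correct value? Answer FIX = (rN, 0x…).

FIX = (r5, 0x7a)

[0] flags=0000 → (cmp)
[1] flags=0000 LE?F → skip
[2] flags=0000 CS?F → skip
[3] flags=0010 → (cmp)
[4] flags=0010 LT?F → skip
[5] flags=0010 EQ?F → skip
[6] flags=0010 NE?T → r3=0xb0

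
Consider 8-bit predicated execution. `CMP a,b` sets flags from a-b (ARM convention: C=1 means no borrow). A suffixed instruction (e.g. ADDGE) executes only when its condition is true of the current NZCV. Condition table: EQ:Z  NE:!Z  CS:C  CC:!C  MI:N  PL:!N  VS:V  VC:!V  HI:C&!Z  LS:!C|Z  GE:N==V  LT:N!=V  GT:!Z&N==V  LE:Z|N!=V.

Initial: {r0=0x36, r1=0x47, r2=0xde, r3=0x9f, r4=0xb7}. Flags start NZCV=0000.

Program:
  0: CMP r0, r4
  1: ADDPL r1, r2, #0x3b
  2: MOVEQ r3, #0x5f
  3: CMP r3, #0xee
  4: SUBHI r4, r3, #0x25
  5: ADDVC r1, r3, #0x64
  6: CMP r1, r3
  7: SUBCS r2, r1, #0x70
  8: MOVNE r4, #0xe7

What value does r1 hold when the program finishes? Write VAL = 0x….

[0] flags=0000 → (cmp)
[1] flags=0000 PL?T → r1=0x19
[2] flags=0000 EQ?F → skip
[3] flags=1000 → (cmp)
[4] flags=1000 HI?F → skip
[5] flags=1000 VC?T → r1=0x03
[6] flags=0000 → (cmp)
[7] flags=0000 CS?F → skip
[8] flags=0000 NE?T → r4=0xe7

VAL = 0x03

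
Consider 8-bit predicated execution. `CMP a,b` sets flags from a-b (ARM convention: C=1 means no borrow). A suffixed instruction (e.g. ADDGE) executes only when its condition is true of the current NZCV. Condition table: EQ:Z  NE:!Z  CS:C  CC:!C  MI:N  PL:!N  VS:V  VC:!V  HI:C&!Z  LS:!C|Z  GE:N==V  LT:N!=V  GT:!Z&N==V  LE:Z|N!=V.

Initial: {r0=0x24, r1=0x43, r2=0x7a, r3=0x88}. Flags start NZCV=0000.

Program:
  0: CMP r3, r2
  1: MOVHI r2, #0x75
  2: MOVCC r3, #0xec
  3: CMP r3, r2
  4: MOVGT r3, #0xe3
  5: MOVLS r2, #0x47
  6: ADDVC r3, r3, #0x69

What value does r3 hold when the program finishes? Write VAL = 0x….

VAL = 0x88

[0] flags=0011 → (cmp)
[1] flags=0011 HI?T → r2=0x75
[2] flags=0011 CC?F → skip
[3] flags=0011 → (cmp)
[4] flags=0011 GT?F → skip
[5] flags=0011 LS?F → skip
[6] flags=0011 VC?F → skip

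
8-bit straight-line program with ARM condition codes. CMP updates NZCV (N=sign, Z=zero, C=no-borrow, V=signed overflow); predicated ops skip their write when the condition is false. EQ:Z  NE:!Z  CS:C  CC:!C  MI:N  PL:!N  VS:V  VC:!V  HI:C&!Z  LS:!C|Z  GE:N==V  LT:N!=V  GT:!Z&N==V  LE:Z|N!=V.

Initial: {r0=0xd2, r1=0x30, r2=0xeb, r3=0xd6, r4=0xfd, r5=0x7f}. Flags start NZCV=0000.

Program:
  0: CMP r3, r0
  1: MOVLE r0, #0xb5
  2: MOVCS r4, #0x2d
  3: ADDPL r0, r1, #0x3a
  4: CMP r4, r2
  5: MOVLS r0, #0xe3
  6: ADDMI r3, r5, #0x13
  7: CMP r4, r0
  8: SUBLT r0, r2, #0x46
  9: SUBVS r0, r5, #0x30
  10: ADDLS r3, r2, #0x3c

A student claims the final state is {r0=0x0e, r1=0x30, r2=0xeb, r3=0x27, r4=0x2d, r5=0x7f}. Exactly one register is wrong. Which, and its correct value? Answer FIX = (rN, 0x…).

FIX = (r0, 0xe3)

0: ✓ CMP  NZCV=0010
1: · MOVLE
2: ✓ MOVCS  r4←0x2d
3: ✓ ADDPL  r0←0x6a
4: ✓ CMP  NZCV=0000
5: ✓ MOVLS  r0←0xe3
6: · ADDMI
7: ✓ CMP  NZCV=0000
8: · SUBLT
9: · SUBVS
10: ✓ ADDLS  r3←0x27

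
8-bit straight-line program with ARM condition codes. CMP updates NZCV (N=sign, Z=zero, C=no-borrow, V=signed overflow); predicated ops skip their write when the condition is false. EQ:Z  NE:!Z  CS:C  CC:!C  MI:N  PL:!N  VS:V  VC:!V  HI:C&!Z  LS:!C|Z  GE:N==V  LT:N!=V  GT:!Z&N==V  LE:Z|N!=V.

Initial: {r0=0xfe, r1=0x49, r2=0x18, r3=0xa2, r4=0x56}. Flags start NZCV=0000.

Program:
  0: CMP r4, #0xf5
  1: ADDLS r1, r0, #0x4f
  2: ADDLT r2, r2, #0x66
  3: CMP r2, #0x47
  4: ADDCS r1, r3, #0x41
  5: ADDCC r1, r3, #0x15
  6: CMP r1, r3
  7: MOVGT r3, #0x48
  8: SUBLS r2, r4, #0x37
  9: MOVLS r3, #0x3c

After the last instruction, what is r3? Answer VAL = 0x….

0: ✓ CMP  NZCV=0000
1: ✓ ADDLS  r1←0x4d
2: · ADDLT
3: ✓ CMP  NZCV=1000
4: · ADDCS
5: ✓ ADDCC  r1←0xb7
6: ✓ CMP  NZCV=0010
7: ✓ MOVGT  r3←0x48
8: · SUBLS
9: · MOVLS

VAL = 0x48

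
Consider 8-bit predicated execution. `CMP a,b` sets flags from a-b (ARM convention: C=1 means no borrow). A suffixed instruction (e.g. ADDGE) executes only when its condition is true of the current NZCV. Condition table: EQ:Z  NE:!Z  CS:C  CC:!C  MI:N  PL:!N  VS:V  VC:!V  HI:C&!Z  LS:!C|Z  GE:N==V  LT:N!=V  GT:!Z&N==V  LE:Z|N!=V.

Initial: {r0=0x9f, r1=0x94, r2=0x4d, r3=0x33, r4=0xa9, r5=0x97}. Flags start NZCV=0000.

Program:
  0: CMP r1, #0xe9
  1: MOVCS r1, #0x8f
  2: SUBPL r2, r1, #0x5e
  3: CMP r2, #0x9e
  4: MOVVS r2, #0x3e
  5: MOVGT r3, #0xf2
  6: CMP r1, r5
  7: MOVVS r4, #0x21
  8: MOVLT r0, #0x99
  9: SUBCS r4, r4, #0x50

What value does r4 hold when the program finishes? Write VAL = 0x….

0: ✓ CMP  NZCV=1000
1: · MOVCS
2: · SUBPL
3: ✓ CMP  NZCV=1001
4: ✓ MOVVS  r2←0x3e
5: ✓ MOVGT  r3←0xf2
6: ✓ CMP  NZCV=1000
7: · MOVVS
8: ✓ MOVLT  r0←0x99
9: · SUBCS

VAL = 0xa9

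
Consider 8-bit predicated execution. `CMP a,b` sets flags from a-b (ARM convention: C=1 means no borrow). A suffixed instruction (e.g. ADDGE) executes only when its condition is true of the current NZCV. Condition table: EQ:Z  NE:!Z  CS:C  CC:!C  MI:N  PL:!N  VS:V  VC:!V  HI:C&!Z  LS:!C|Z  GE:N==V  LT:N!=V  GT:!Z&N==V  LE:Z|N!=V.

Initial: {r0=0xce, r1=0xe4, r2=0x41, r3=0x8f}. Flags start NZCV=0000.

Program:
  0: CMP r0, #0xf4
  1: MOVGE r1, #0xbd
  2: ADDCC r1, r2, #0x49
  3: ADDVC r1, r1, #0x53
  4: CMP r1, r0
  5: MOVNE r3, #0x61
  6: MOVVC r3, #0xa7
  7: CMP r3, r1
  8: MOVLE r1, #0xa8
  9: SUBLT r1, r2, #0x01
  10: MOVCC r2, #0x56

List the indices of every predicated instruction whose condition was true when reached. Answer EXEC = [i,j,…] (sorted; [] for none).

0: ✓ CMP  NZCV=1000
1: · MOVGE
2: ✓ ADDCC  r1←0x8a
3: ✓ ADDVC  r1←0xdd
4: ✓ CMP  NZCV=0010
5: ✓ MOVNE  r3←0x61
6: ✓ MOVVC  r3←0xa7
7: ✓ CMP  NZCV=1000
8: ✓ MOVLE  r1←0xa8
9: ✓ SUBLT  r1←0x40
10: ✓ MOVCC  r2←0x56

EXEC = [2,3,5,6,8,9,10]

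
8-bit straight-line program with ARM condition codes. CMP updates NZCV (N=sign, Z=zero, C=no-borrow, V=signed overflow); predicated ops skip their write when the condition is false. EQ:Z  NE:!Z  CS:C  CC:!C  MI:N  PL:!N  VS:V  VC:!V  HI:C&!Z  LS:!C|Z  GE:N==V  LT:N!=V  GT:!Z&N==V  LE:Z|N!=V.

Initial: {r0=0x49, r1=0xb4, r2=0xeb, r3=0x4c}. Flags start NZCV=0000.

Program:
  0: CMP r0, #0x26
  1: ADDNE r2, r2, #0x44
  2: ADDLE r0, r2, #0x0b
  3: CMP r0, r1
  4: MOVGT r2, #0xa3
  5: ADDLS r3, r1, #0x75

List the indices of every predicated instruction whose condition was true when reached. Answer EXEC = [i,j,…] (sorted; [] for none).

EXEC = [1,4,5]

0: ✓ CMP  NZCV=0010
1: ✓ ADDNE  r2←0x2f
2: · ADDLE
3: ✓ CMP  NZCV=1001
4: ✓ MOVGT  r2←0xa3
5: ✓ ADDLS  r3←0x29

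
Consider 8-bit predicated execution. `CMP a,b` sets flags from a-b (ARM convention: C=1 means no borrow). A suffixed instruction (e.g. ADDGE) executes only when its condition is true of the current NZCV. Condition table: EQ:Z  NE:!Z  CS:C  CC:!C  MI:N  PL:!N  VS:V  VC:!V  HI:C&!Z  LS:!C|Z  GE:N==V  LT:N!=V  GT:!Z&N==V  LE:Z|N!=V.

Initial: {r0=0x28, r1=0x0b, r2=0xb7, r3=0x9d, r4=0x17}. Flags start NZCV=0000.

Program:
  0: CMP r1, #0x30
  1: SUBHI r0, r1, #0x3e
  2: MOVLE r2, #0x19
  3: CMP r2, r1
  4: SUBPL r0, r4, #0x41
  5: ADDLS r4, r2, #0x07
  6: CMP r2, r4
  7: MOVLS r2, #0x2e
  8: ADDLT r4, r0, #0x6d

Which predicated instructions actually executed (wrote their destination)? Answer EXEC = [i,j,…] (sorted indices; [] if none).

0: ✓ CMP  NZCV=1000
1: · SUBHI
2: ✓ MOVLE  r2←0x19
3: ✓ CMP  NZCV=0010
4: ✓ SUBPL  r0←0xd6
5: · ADDLS
6: ✓ CMP  NZCV=0010
7: · MOVLS
8: · ADDLT

EXEC = [2,4]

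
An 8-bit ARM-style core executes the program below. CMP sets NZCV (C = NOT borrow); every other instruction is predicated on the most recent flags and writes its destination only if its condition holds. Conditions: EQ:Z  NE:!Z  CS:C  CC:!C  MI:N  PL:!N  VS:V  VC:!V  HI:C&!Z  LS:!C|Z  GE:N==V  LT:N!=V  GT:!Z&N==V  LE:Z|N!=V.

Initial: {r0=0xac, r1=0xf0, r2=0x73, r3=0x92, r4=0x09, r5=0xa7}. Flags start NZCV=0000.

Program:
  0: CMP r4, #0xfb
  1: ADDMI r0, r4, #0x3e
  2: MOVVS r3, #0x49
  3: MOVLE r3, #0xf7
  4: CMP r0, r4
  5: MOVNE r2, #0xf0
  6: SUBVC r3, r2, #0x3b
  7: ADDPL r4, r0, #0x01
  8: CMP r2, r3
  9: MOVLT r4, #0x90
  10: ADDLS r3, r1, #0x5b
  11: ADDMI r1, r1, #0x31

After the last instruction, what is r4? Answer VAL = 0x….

VAL = 0x09

[0] flags=0000 → (cmp)
[1] flags=0000 MI?F → skip
[2] flags=0000 VS?F → skip
[3] flags=0000 LE?F → skip
[4] flags=1010 → (cmp)
[5] flags=1010 NE?T → r2=0xf0
[6] flags=1010 VC?T → r3=0xb5
[7] flags=1010 PL?F → skip
[8] flags=0010 → (cmp)
[9] flags=0010 LT?F → skip
[10] flags=0010 LS?F → skip
[11] flags=0010 MI?F → skip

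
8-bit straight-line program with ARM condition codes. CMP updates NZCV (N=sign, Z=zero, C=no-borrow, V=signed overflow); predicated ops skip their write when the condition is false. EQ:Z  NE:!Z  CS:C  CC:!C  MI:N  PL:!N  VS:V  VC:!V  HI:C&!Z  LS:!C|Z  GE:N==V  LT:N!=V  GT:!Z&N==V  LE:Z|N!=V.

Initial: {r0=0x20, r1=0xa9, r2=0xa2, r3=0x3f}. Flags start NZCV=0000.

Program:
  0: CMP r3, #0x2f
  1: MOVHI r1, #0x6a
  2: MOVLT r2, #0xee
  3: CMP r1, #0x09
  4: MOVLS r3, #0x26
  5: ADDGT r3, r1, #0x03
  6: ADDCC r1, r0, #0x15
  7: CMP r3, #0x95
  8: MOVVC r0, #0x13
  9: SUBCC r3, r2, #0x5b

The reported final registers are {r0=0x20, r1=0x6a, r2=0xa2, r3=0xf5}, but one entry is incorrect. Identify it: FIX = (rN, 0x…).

FIX = (r3, 0x47)

0: ✓ CMP  NZCV=0010
1: ✓ MOVHI  r1←0x6a
2: · MOVLT
3: ✓ CMP  NZCV=0010
4: · MOVLS
5: ✓ ADDGT  r3←0x6d
6: · ADDCC
7: ✓ CMP  NZCV=1001
8: · MOVVC
9: ✓ SUBCC  r3←0x47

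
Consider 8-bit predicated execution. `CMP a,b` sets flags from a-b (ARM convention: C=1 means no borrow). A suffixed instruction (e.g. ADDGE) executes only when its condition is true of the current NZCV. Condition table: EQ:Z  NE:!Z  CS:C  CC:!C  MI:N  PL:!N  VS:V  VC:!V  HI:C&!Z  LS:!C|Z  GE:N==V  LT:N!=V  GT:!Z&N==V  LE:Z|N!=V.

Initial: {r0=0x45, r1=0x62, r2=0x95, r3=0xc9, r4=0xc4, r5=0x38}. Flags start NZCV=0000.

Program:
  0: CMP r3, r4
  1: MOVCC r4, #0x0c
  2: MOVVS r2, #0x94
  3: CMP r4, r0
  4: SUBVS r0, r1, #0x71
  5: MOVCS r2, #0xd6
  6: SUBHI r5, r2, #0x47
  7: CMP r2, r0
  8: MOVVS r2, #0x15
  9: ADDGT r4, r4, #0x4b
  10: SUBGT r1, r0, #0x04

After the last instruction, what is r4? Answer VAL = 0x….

VAL = 0xc4

0: ✓ CMP  NZCV=0010
1: · MOVCC
2: · MOVVS
3: ✓ CMP  NZCV=0011
4: ✓ SUBVS  r0←0xf1
5: ✓ MOVCS  r2←0xd6
6: ✓ SUBHI  r5←0x8f
7: ✓ CMP  NZCV=1000
8: · MOVVS
9: · ADDGT
10: · SUBGT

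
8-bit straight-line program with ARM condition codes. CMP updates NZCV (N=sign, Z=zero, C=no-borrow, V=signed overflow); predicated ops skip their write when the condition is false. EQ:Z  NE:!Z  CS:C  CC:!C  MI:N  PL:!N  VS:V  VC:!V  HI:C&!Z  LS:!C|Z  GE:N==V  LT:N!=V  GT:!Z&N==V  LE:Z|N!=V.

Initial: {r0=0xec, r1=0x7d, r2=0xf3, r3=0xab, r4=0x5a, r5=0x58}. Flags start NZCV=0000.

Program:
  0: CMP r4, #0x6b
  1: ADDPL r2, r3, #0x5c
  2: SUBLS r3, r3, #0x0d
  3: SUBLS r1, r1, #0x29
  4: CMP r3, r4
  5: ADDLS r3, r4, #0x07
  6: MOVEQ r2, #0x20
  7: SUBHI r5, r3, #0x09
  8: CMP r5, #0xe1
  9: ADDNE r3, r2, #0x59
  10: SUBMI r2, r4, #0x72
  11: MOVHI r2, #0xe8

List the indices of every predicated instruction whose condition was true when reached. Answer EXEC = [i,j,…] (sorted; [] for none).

EXEC = [2,3,7,9,10]

0: ✓ CMP  NZCV=1000
1: · ADDPL
2: ✓ SUBLS  r3←0x9e
3: ✓ SUBLS  r1←0x54
4: ✓ CMP  NZCV=0011
5: · ADDLS
6: · MOVEQ
7: ✓ SUBHI  r5←0x95
8: ✓ CMP  NZCV=1000
9: ✓ ADDNE  r3←0x4c
10: ✓ SUBMI  r2←0xe8
11: · MOVHI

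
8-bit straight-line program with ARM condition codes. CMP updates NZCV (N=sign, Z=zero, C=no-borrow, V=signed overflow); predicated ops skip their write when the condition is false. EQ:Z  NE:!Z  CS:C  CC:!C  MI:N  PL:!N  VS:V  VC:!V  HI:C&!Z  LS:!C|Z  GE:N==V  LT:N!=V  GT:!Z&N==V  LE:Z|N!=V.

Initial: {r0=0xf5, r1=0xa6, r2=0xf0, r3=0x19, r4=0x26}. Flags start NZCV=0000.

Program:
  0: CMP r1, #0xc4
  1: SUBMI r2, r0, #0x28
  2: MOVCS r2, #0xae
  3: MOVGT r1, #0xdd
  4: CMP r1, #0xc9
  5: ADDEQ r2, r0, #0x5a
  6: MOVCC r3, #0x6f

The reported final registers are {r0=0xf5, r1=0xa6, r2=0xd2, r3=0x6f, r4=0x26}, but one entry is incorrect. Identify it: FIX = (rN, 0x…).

0: ✓ CMP  NZCV=1000
1: ✓ SUBMI  r2←0xcd
2: · MOVCS
3: · MOVGT
4: ✓ CMP  NZCV=1000
5: · ADDEQ
6: ✓ MOVCC  r3←0x6f

FIX = (r2, 0xcd)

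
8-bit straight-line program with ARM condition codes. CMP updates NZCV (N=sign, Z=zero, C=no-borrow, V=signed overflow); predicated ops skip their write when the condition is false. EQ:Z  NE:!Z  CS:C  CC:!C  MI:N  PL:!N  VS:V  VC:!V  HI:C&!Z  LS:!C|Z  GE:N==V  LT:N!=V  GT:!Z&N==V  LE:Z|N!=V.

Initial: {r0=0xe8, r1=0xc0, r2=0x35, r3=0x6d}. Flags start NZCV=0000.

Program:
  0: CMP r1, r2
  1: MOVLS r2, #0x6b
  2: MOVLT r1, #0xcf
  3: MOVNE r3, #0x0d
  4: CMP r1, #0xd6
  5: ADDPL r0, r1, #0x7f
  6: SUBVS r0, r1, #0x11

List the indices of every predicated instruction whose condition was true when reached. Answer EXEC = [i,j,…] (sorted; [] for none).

EXEC = [2,3]

0: ✓ CMP  NZCV=1010
1: · MOVLS
2: ✓ MOVLT  r1←0xcf
3: ✓ MOVNE  r3←0x0d
4: ✓ CMP  NZCV=1000
5: · ADDPL
6: · SUBVS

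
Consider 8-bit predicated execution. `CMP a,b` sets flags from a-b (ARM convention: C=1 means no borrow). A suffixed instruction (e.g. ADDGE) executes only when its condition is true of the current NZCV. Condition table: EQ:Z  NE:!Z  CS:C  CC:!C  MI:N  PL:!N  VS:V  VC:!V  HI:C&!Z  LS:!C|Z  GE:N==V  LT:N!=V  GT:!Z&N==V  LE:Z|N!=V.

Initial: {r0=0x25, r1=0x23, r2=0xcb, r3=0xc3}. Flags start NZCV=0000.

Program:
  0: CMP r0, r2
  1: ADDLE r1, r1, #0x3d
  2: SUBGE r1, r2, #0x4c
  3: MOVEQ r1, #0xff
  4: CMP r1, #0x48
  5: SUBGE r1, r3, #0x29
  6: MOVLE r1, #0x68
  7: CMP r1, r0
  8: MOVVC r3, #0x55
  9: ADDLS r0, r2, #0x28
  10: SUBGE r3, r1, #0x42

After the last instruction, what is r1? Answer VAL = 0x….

VAL = 0x9a

0: ✓ CMP  NZCV=0000
1: · ADDLE
2: ✓ SUBGE  r1←0x7f
3: · MOVEQ
4: ✓ CMP  NZCV=0010
5: ✓ SUBGE  r1←0x9a
6: · MOVLE
7: ✓ CMP  NZCV=0011
8: · MOVVC
9: · ADDLS
10: · SUBGE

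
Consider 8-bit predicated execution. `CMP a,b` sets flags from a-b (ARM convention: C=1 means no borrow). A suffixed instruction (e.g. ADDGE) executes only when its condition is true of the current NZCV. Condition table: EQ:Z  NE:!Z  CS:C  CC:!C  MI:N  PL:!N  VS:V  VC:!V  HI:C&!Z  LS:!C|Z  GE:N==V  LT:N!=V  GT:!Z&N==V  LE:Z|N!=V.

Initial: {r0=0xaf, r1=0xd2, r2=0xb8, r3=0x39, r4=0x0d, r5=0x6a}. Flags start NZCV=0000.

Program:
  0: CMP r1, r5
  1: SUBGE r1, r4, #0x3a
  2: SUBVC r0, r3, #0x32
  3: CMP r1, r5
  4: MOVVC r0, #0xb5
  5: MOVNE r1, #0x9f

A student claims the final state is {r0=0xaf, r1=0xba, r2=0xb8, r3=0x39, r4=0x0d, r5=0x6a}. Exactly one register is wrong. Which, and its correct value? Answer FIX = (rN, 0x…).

[0] flags=0011 → (cmp)
[1] flags=0011 GE?F → skip
[2] flags=0011 VC?F → skip
[3] flags=0011 → (cmp)
[4] flags=0011 VC?F → skip
[5] flags=0011 NE?T → r1=0x9f

FIX = (r1, 0x9f)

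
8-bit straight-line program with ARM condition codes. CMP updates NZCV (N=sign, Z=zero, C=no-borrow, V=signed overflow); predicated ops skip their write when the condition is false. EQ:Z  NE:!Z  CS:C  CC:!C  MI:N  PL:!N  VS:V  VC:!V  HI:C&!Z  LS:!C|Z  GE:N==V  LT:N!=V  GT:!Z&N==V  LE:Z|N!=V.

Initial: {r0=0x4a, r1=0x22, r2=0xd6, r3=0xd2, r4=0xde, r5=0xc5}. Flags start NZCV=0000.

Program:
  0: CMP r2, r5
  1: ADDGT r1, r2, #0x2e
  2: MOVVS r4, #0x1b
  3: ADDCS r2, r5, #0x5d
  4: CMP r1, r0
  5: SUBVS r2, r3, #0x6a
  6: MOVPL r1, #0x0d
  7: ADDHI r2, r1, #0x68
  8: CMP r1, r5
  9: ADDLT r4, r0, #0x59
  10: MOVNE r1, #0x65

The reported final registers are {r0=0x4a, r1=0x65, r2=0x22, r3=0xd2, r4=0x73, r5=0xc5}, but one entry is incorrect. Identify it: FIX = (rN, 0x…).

FIX = (r4, 0xde)

[0] flags=0010 → (cmp)
[1] flags=0010 GT?T → r1=0x04
[2] flags=0010 VS?F → skip
[3] flags=0010 CS?T → r2=0x22
[4] flags=1000 → (cmp)
[5] flags=1000 VS?F → skip
[6] flags=1000 PL?F → skip
[7] flags=1000 HI?F → skip
[8] flags=0000 → (cmp)
[9] flags=0000 LT?F → skip
[10] flags=0000 NE?T → r1=0x65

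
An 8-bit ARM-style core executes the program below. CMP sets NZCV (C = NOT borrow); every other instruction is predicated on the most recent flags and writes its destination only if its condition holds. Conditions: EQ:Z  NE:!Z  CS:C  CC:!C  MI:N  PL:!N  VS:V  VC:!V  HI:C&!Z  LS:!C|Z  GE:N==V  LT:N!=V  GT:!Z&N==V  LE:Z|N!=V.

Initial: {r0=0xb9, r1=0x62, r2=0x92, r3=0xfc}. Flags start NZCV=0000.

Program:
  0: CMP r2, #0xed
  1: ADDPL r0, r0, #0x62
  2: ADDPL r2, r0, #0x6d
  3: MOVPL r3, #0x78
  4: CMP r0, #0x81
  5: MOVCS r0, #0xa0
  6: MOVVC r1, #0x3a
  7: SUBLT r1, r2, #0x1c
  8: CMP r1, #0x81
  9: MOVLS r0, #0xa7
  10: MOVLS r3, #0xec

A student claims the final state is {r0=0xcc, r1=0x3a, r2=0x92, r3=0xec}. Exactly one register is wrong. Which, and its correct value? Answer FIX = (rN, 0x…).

[0] flags=1000 → (cmp)
[1] flags=1000 PL?F → skip
[2] flags=1000 PL?F → skip
[3] flags=1000 PL?F → skip
[4] flags=0010 → (cmp)
[5] flags=0010 CS?T → r0=0xa0
[6] flags=0010 VC?T → r1=0x3a
[7] flags=0010 LT?F → skip
[8] flags=1001 → (cmp)
[9] flags=1001 LS?T → r0=0xa7
[10] flags=1001 LS?T → r3=0xec

FIX = (r0, 0xa7)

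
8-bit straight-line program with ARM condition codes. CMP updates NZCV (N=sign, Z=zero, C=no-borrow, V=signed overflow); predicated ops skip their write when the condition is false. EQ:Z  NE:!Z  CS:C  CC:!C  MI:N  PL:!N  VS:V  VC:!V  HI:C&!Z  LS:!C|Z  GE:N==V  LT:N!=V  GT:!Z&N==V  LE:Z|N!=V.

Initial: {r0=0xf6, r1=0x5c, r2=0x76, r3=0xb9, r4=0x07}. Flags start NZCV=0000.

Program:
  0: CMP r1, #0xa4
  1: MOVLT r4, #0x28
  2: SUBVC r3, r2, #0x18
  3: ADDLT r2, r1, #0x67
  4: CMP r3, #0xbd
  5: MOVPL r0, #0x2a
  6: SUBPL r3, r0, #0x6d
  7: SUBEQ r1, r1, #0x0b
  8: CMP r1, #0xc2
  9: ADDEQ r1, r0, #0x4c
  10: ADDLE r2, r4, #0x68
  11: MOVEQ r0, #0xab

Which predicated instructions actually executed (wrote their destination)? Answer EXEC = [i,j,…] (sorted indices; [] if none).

[0] flags=1001 → (cmp)
[1] flags=1001 LT?F → skip
[2] flags=1001 VC?F → skip
[3] flags=1001 LT?F → skip
[4] flags=1000 → (cmp)
[5] flags=1000 PL?F → skip
[6] flags=1000 PL?F → skip
[7] flags=1000 EQ?F → skip
[8] flags=1001 → (cmp)
[9] flags=1001 EQ?F → skip
[10] flags=1001 LE?F → skip
[11] flags=1001 EQ?F → skip

EXEC = []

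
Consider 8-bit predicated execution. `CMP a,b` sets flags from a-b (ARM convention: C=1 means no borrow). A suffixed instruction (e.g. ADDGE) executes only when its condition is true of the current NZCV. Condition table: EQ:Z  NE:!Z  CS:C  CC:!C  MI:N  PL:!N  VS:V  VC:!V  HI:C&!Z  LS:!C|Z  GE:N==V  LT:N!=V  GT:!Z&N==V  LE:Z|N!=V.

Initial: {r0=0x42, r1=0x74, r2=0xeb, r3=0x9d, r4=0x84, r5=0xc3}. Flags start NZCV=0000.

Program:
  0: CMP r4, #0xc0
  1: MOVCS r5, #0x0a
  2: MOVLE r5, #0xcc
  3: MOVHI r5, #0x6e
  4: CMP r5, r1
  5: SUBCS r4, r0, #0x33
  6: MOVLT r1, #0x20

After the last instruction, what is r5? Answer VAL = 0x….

0: ✓ CMP  NZCV=1000
1: · MOVCS
2: ✓ MOVLE  r5←0xcc
3: · MOVHI
4: ✓ CMP  NZCV=0011
5: ✓ SUBCS  r4←0x0f
6: ✓ MOVLT  r1←0x20

VAL = 0xcc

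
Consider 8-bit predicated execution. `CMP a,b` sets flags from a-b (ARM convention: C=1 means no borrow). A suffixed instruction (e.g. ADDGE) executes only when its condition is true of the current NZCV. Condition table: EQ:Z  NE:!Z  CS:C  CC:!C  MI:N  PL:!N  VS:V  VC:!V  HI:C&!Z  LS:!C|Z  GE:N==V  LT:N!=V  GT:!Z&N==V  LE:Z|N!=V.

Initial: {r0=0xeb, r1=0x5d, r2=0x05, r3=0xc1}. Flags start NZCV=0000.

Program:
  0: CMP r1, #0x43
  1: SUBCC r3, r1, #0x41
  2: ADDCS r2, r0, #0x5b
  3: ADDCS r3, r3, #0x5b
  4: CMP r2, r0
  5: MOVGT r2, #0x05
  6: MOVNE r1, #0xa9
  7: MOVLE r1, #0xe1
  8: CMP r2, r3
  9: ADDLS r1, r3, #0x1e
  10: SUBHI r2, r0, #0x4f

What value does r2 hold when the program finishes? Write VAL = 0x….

0: ✓ CMP  NZCV=0010
1: · SUBCC
2: ✓ ADDCS  r2←0x46
3: ✓ ADDCS  r3←0x1c
4: ✓ CMP  NZCV=0000
5: ✓ MOVGT  r2←0x05
6: ✓ MOVNE  r1←0xa9
7: · MOVLE
8: ✓ CMP  NZCV=1000
9: ✓ ADDLS  r1←0x3a
10: · SUBHI

VAL = 0x05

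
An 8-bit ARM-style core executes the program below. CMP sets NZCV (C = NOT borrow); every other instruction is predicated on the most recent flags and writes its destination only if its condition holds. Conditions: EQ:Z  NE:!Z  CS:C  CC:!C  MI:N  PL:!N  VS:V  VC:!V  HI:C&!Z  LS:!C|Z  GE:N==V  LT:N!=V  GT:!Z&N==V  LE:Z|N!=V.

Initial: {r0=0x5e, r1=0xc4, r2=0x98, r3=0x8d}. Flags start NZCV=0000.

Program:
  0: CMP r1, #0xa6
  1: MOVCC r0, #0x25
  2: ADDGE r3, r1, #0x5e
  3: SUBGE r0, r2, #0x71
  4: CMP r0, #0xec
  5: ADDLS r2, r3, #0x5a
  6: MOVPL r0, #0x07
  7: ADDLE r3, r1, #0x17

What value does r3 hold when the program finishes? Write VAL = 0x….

[0] flags=0010 → (cmp)
[1] flags=0010 CC?F → skip
[2] flags=0010 GE?T → r3=0x22
[3] flags=0010 GE?T → r0=0x27
[4] flags=0000 → (cmp)
[5] flags=0000 LS?T → r2=0x7c
[6] flags=0000 PL?T → r0=0x07
[7] flags=0000 LE?F → skip

VAL = 0x22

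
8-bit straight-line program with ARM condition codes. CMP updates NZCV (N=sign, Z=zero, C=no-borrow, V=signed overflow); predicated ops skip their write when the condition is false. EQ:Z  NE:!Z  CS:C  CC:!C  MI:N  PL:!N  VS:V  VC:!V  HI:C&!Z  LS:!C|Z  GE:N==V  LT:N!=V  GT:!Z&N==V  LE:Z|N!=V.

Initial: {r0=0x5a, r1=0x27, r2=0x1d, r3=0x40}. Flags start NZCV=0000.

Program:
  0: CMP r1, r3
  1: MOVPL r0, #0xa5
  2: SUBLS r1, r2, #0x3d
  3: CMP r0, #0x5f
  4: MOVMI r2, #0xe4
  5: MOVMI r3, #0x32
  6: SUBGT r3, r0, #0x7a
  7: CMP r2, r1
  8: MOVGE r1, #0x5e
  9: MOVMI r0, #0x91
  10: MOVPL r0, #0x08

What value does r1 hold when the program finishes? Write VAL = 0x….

VAL = 0x5e

0: ✓ CMP  NZCV=1000
1: · MOVPL
2: ✓ SUBLS  r1←0xe0
3: ✓ CMP  NZCV=1000
4: ✓ MOVMI  r2←0xe4
5: ✓ MOVMI  r3←0x32
6: · SUBGT
7: ✓ CMP  NZCV=0010
8: ✓ MOVGE  r1←0x5e
9: · MOVMI
10: ✓ MOVPL  r0←0x08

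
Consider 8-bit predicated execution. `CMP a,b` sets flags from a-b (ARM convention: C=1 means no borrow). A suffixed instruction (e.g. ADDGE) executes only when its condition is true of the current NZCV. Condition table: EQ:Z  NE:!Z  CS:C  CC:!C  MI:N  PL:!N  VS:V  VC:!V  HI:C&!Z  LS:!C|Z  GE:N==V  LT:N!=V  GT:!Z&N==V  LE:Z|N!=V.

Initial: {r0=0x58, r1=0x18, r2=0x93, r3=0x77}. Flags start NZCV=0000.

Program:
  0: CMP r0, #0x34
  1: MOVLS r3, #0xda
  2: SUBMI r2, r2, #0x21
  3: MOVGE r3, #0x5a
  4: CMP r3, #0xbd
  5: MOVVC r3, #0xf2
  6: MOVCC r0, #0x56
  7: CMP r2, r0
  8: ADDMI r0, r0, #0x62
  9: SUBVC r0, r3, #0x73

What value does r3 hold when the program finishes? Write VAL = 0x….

0: ✓ CMP  NZCV=0010
1: · MOVLS
2: · SUBMI
3: ✓ MOVGE  r3←0x5a
4: ✓ CMP  NZCV=1001
5: · MOVVC
6: ✓ MOVCC  r0←0x56
7: ✓ CMP  NZCV=0011
8: · ADDMI
9: · SUBVC

VAL = 0x5a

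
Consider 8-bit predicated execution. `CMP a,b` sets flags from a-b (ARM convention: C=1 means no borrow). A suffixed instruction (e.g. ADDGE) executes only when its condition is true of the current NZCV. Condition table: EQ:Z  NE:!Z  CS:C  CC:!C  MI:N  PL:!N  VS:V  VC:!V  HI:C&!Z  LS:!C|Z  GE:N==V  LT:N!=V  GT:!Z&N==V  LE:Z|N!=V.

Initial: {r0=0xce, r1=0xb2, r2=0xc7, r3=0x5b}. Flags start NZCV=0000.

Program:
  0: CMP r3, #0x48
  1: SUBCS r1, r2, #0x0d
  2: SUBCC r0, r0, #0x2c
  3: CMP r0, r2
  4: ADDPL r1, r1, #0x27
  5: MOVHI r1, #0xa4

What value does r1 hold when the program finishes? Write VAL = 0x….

VAL = 0xa4

[0] flags=0010 → (cmp)
[1] flags=0010 CS?T → r1=0xba
[2] flags=0010 CC?F → skip
[3] flags=0010 → (cmp)
[4] flags=0010 PL?T → r1=0xe1
[5] flags=0010 HI?T → r1=0xa4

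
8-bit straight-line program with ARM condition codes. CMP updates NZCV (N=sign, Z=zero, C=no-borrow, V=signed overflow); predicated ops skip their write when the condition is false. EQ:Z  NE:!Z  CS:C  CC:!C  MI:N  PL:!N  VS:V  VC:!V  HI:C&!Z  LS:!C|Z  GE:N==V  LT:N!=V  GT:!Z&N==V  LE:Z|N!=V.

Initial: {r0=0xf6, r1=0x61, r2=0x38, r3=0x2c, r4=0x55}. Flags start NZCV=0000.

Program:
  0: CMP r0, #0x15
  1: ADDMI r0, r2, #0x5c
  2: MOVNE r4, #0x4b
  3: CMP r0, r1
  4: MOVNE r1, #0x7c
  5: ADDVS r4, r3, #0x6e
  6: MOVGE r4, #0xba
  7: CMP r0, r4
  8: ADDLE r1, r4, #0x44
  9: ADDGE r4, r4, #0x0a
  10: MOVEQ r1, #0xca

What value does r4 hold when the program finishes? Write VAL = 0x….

0: ✓ CMP  NZCV=1010
1: ✓ ADDMI  r0←0x94
2: ✓ MOVNE  r4←0x4b
3: ✓ CMP  NZCV=0011
4: ✓ MOVNE  r1←0x7c
5: ✓ ADDVS  r4←0x9a
6: · MOVGE
7: ✓ CMP  NZCV=1000
8: ✓ ADDLE  r1←0xde
9: · ADDGE
10: · MOVEQ

VAL = 0x9a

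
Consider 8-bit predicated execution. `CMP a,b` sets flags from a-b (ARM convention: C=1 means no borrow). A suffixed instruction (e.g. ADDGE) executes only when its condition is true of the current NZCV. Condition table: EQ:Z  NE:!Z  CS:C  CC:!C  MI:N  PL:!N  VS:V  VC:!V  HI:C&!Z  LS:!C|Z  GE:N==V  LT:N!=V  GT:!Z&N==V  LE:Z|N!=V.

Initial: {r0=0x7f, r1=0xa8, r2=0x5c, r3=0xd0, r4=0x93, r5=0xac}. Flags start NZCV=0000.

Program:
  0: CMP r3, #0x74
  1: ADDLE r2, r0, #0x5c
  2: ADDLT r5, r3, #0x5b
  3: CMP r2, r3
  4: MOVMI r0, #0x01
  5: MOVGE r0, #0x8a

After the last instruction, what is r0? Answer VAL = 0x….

VAL = 0x8a

[0] flags=0011 → (cmp)
[1] flags=0011 LE?T → r2=0xdb
[2] flags=0011 LT?T → r5=0x2b
[3] flags=0010 → (cmp)
[4] flags=0010 MI?F → skip
[5] flags=0010 GE?T → r0=0x8a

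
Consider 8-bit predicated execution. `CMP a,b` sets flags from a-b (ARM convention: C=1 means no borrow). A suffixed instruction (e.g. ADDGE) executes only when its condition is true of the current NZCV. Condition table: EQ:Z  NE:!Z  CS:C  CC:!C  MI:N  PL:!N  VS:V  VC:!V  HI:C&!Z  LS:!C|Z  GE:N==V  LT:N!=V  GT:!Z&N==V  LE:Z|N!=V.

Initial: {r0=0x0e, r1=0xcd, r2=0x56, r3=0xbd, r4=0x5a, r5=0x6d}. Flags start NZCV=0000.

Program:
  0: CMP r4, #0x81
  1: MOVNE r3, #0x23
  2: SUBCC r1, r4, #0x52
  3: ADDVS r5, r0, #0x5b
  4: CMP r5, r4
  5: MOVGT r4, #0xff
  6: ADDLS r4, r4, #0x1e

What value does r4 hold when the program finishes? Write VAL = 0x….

VAL = 0xff

0: ✓ CMP  NZCV=1001
1: ✓ MOVNE  r3←0x23
2: ✓ SUBCC  r1←0x08
3: ✓ ADDVS  r5←0x69
4: ✓ CMP  NZCV=0010
5: ✓ MOVGT  r4←0xff
6: · ADDLS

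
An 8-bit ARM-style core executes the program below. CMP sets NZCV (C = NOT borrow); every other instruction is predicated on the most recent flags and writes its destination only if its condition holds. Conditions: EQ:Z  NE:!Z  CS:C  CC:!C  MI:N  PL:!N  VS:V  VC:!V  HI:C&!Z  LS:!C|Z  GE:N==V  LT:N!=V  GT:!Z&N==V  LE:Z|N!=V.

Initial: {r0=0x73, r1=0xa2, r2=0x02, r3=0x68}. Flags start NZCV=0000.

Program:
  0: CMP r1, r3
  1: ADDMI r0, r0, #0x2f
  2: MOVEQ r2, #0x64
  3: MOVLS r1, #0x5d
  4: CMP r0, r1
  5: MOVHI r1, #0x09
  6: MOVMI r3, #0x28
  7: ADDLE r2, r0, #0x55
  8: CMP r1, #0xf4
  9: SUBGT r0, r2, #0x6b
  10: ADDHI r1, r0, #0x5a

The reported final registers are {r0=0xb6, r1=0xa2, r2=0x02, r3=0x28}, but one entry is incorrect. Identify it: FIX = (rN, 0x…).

FIX = (r0, 0x73)

[0] flags=0011 → (cmp)
[1] flags=0011 MI?F → skip
[2] flags=0011 EQ?F → skip
[3] flags=0011 LS?F → skip
[4] flags=1001 → (cmp)
[5] flags=1001 HI?F → skip
[6] flags=1001 MI?T → r3=0x28
[7] flags=1001 LE?F → skip
[8] flags=1000 → (cmp)
[9] flags=1000 GT?F → skip
[10] flags=1000 HI?F → skip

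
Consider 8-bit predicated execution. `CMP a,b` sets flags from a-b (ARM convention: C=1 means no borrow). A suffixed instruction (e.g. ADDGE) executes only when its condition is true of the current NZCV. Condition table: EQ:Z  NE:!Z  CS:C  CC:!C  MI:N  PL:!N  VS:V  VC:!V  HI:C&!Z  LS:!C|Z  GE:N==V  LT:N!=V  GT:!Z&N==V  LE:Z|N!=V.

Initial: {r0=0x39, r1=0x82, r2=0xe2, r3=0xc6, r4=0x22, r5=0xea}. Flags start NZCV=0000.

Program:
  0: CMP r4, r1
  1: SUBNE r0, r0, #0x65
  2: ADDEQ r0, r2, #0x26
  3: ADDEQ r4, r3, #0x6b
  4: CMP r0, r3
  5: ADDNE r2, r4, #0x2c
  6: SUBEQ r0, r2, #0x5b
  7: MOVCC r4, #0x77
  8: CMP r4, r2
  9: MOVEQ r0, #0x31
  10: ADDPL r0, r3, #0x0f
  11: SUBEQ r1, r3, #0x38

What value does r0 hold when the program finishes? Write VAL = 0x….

VAL = 0xd4

0: ✓ CMP  NZCV=1001
1: ✓ SUBNE  r0←0xd4
2: · ADDEQ
3: · ADDEQ
4: ✓ CMP  NZCV=0010
5: ✓ ADDNE  r2←0x4e
6: · SUBEQ
7: · MOVCC
8: ✓ CMP  NZCV=1000
9: · MOVEQ
10: · ADDPL
11: · SUBEQ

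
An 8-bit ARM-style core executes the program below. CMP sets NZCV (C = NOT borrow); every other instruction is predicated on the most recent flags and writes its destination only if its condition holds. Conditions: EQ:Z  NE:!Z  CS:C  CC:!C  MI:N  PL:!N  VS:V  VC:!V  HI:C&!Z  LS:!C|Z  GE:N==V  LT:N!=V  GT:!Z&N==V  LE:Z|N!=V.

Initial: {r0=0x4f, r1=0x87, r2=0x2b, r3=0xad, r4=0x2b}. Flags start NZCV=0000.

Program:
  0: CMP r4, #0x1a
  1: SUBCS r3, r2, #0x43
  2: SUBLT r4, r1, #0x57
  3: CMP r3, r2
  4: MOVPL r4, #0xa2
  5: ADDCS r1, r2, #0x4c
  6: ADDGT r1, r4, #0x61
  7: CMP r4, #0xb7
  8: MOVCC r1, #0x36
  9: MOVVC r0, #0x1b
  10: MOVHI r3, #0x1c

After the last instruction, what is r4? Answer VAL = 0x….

VAL = 0x2b

[0] flags=0010 → (cmp)
[1] flags=0010 CS?T → r3=0xe8
[2] flags=0010 LT?F → skip
[3] flags=1010 → (cmp)
[4] flags=1010 PL?F → skip
[5] flags=1010 CS?T → r1=0x77
[6] flags=1010 GT?F → skip
[7] flags=0000 → (cmp)
[8] flags=0000 CC?T → r1=0x36
[9] flags=0000 VC?T → r0=0x1b
[10] flags=0000 HI?F → skip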